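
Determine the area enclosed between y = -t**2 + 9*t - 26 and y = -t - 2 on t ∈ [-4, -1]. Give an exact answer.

On [-4, -1], (-t**2 + 9*t - 26) - (-t - 2) = -t**2 + 10*t - 24 is ≤ 0 throughout, so the area is a single integral of |-t**2 + 10*t - 24|.
∫[-4,-1] (-t**2 + 10*t - 24) dt = -168; the area of that piece is 168.

168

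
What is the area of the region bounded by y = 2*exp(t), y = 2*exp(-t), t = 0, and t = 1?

-4 + 2*exp(-1) + 2*exp(1)

On [0, 1], (2*exp(t)) - (2*exp(-t)) = 2*exp(t) - 2*exp(-t) is ≥ 0 throughout, so the area is a single integral of |2*exp(t) - 2*exp(-t)|.
∫[0,1] (2*exp(t) - 2*exp(-t)) dt = -4 + 2*exp(-1) + 2*exp(1).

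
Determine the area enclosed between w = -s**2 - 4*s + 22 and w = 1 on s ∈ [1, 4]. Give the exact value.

The difference (-s**2 - 4*s + 22) - (1) = -s**2 - 4*s + 21 changes sign at s = 3 inside [1, 4], so split the integral there.
∫[1,3] (-s**2 - 4*s + 21) ds = 52/3.
∫[3,4] (-s**2 - 4*s + 21) ds = -16/3; the area of that piece is 16/3.
Total area = 52/3 + 16/3 = 68/3.

68/3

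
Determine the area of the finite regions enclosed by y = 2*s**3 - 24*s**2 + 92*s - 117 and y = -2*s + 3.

1

Set the curves equal: 2*s**3 - 24*s**2 + 92*s - 117 = -2*s + 3, so 2*s**3 - 24*s**2 + 94*s - 120 = 0, which factors as 2*(s - 5)*(s - 4)*(s - 3) = 0. The curves meet at s = 3, 4, 5.
On [3, 4], y = 2*s**3 - 24*s**2 + 92*s - 117 is on top; that piece has area ∫[3,4] (2*s**3 - 24*s**2 + 94*s - 120) ds = 1/2.
On [4, 5], y = -2*s + 3 is on top; that piece has area ∫[4,5] (-(2*s**3 - 24*s**2 + 94*s - 120)) ds = 1/2.
Total enclosed area = 1/2 + 1/2 = 1.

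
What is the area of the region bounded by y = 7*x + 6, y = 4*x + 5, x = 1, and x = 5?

40

On [1, 5], (7*x + 6) - (4*x + 5) = 3*x + 1 is ≥ 0 throughout, so the area is a single integral of |3*x + 1|.
∫[1,5] (3*x + 1) dx = 40.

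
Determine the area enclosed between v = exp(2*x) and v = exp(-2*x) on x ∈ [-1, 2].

-2 + exp(-4)/2 + exp(-2)/2 + exp(2)/2 + exp(4)/2

The difference (exp(2*x)) - (exp(-2*x)) = exp(2*x) - exp(-2*x) changes sign at x = 0 inside [-1, 2], so split the integral there.
∫[-1,0] (exp(2*x) - exp(-2*x)) dx = -exp(2)/2 - exp(-2)/2 + 1; the area of that piece is -1 + exp(-2)/2 + exp(2)/2.
∫[0,2] (exp(2*x) - exp(-2*x)) dx = -1 + exp(-4)/2 + exp(4)/2.
Total area = (-1 + exp(-2)/2 + exp(2)/2) + (-1 + exp(-4)/2 + exp(4)/2) = -2 + exp(-4)/2 + exp(-2)/2 + exp(2)/2 + exp(4)/2.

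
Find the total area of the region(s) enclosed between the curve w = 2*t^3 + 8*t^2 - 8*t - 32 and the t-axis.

296/3

The curve meets the t-axis where 2*t^3 + 8*t^2 - 8*t - 32 = 0, i.e. 2*(t - 2)*(t + 2)*(t + 4) = 0, at t = -4, -2, 2.
On [-4, -2] the curve lies above the axis; ∫[-4,-2] (2*t^3 + 8*t^2 - 8*t - 32) dt = 40/3, giving area 40/3.
On [-2, 2] the curve lies below the axis; ∫[-2,2] (2*t^3 + 8*t^2 - 8*t - 32) dt = -256/3, giving area 256/3.
Total area = 40/3 + 256/3 = 296/3.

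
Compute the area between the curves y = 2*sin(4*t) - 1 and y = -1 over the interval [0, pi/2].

2

The difference (2*sin(4*t) - 1) - (-1) = 2*sin(4*t) changes sign at t = pi/4 inside [0, pi/2], so split the integral there.
∫[0,pi/4] (2*sin(4*t)) dt = 1.
∫[pi/4,pi/2] (2*sin(4*t)) dt = -1; the area of that piece is 1.
Total area = 1 + 1 = 2.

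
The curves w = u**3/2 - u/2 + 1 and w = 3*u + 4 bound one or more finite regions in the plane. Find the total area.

131/8

Set the curves equal: u**3/2 - u/2 + 1 = 3*u + 4, so u**3/2 - 7*u/2 - 3 = 0, which factors as (u - 3)*(u + 1)*(u + 2)/2 = 0. The curves meet at u = -2, -1, 3.
On [-2, -1], w = u**3/2 - u/2 + 1 is on top; that piece has area ∫[-2,-1] (u**3/2 - 7*u/2 - 3) du = 3/8.
On [-1, 3], w = 3*u + 4 is on top; that piece has area ∫[-1,3] (-(u**3/2 - 7*u/2 - 3)) du = 16.
Total enclosed area = 3/8 + 16 = 131/8.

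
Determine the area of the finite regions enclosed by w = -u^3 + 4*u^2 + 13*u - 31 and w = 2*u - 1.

863/6

Set the curves equal: -u^3 + 4*u^2 + 13*u - 31 = 2*u - 1, so -u^3 + 4*u^2 + 11*u - 30 = 0, which factors as -(u - 5)*(u - 2)*(u + 3) = 0. The curves meet at u = -3, 2, 5.
On [-3, 2], w = 2*u - 1 is on top; that piece has area ∫[-3,2] (-(-u^3 + 4*u^2 + 11*u - 30)) du = 1375/12.
On [2, 5], w = -u^3 + 4*u^2 + 13*u - 31 is on top; that piece has area ∫[2,5] (-u^3 + 4*u^2 + 11*u - 30) du = 117/4.
Total enclosed area = 1375/12 + 117/4 = 863/6.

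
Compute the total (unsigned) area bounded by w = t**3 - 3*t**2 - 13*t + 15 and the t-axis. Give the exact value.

The curve meets the t-axis where t**3 - 3*t**2 - 13*t + 15 = 0, i.e. (t - 5)*(t - 1)*(t + 3) = 0, at t = -3, 1, 5.
On [-3, 1] the curve lies above the axis; ∫[-3,1] (t**3 - 3*t**2 - 13*t + 15) dt = 64, giving area 64.
On [1, 5] the curve lies below the axis; ∫[1,5] (t**3 - 3*t**2 - 13*t + 15) dt = -64, giving area 64.
Total area = 64 + 64 = 128.

128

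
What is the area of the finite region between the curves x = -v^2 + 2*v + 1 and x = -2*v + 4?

4/3

Both boundary curves give x as a function of v, so integrate with respect to v. Setting them equal: -v^2 + 4*v - 3 = 0, i.e. -(v - 3)*(v - 1) = 0, so they meet at v = 1, 3.
For v in [1, 3], x = -v^2 + 2*v + 1 is on the right; area = ∫[1,3] (-v^2 + 4*v - 3) dv = 4/3.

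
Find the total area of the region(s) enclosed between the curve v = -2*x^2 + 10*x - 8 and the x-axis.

The curve meets the x-axis where -2*x^2 + 10*x - 8 = 0, i.e. -2*(x - 4)*(x - 1) = 0, at x = 1, 4.
On [1, 4] the curve lies above the axis; ∫[1,4] (-2*x^2 + 10*x - 8) dx = 9, giving area 9.

9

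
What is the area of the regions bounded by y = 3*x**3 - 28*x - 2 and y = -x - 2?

243/2

Set the curves equal: 3*x**3 - 28*x - 2 = -x - 2, so 3*x**3 - 27*x = 0, which factors as 3*x*(x - 3)*(x + 3) = 0. The curves meet at x = -3, 0, 3.
On [-3, 0], y = 3*x**3 - 28*x - 2 is on top; that piece has area ∫[-3,0] (3*x**3 - 27*x) dx = 243/4.
On [0, 3], y = -x - 2 is on top; that piece has area ∫[0,3] (-(3*x**3 - 27*x)) dx = 243/4.
Total enclosed area = 243/4 + 243/4 = 243/2.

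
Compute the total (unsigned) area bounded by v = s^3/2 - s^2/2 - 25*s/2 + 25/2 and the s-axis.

The curve meets the s-axis where s^3/2 - s^2/2 - 25*s/2 + 25/2 = 0, i.e. (s - 5)*(s - 1)*(s + 5)/2 = 0, at s = -5, 1, 5.
On [-5, 1] the curve lies above the axis; ∫[-5,1] (s^3/2 - s^2/2 - 25*s/2 + 25/2) ds = 126, giving area 126.
On [1, 5] the curve lies below the axis; ∫[1,5] (s^3/2 - s^2/2 - 25*s/2 + 25/2) ds = -128/3, giving area 128/3.
Total area = 126 + 128/3 = 506/3.

506/3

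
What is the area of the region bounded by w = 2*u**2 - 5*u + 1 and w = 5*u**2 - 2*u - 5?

27/2

Set the curves equal: 2*u**2 - 5*u + 1 = 5*u**2 - 2*u - 5, so -3*u**2 - 3*u + 6 = 0, which factors as -3*(u - 1)*(u + 2) = 0. The curves meet at u = -2, 1.
On [-2, 1], w = 2*u**2 - 5*u + 1 is on top; that piece has area ∫[-2,1] (-3*u**2 - 3*u + 6) du = 27/2.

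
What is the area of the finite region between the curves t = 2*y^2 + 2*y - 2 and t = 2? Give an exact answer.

9

Both boundary curves give t as a function of y, so integrate with respect to y. Setting them equal: 2*y^2 + 2*y - 4 = 0, i.e. 2*(y - 1)*(y + 2) = 0, so they meet at y = -2, 1.
For y in [-2, 1], t = 2*y^2 + 2*y - 2 is on the left; area = ∫[-2,1] (-(2*y^2 + 2*y - 4)) dy = 9.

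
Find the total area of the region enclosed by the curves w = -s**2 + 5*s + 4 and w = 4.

125/6

Set the curves equal: -s**2 + 5*s + 4 = 4, so -s**2 + 5*s = 0, which factors as -s*(s - 5) = 0. The curves meet at s = 0, 5.
On [0, 5], w = -s**2 + 5*s + 4 is on top; that piece has area ∫[0,5] (-s**2 + 5*s) ds = 125/6.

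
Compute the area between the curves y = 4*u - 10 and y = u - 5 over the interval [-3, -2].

On [-3, -2], (4*u - 10) - (u - 5) = 3*u - 5 is ≤ 0 throughout, so the area is a single integral of |3*u - 5|.
∫[-3,-2] (3*u - 5) du = -25/2; the area of that piece is 25/2.

25/2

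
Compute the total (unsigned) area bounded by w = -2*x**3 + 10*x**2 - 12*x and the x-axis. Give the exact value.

37/6

The curve meets the x-axis where -2*x**3 + 10*x**2 - 12*x = 0, i.e. -2*x*(x - 3)*(x - 2) = 0, at x = 0, 2, 3.
On [0, 2] the curve lies below the axis; ∫[0,2] (-2*x**3 + 10*x**2 - 12*x) dx = -16/3, giving area 16/3.
On [2, 3] the curve lies above the axis; ∫[2,3] (-2*x**3 + 10*x**2 - 12*x) dx = 5/6, giving area 5/6.
Total area = 16/3 + 5/6 = 37/6.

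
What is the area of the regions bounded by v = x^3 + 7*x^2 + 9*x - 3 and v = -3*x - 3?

71/6

Set the curves equal: x^3 + 7*x^2 + 9*x - 3 = -3*x - 3, so x^3 + 7*x^2 + 12*x = 0, which factors as x*(x + 3)*(x + 4) = 0. The curves meet at x = -4, -3, 0.
On [-4, -3], v = x^3 + 7*x^2 + 9*x - 3 is on top; that piece has area ∫[-4,-3] (x^3 + 7*x^2 + 12*x) dx = 7/12.
On [-3, 0], v = -3*x - 3 is on top; that piece has area ∫[-3,0] (-(x^3 + 7*x^2 + 12*x)) dx = 45/4.
Total enclosed area = 7/12 + 45/4 = 71/6.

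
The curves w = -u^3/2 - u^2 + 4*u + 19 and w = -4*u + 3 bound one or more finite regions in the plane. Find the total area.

284/3

Set the curves equal: -u^3/2 - u^2 + 4*u + 19 = -4*u + 3, so -u^3/2 - u^2 + 8*u + 16 = 0, which factors as -(u - 4)*(u + 2)*(u + 4)/2 = 0. The curves meet at u = -4, -2, 4.
On [-4, -2], w = -4*u + 3 is on top; that piece has area ∫[-4,-2] (-(-u^3/2 - u^2 + 8*u + 16)) du = 14/3.
On [-2, 4], w = -u^3/2 - u^2 + 4*u + 19 is on top; that piece has area ∫[-2,4] (-u^3/2 - u^2 + 8*u + 16) du = 90.
Total enclosed area = 14/3 + 90 = 284/3.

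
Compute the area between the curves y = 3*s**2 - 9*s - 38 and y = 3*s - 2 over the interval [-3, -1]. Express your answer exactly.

The difference (3*s**2 - 9*s - 38) - (3*s - 2) = 3*s**2 - 12*s - 36 changes sign at s = -2 inside [-3, -1], so split the integral there.
∫[-3,-2] (3*s**2 - 12*s - 36) ds = 13.
∫[-2,-1] (3*s**2 - 12*s - 36) ds = -11; the area of that piece is 11.
Total area = 13 + 11 = 24.

24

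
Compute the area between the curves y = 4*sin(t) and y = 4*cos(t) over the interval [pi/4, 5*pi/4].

8*sqrt(2)

On [pi/4, 5*pi/4], (4*sin(t)) - (4*cos(t)) = 4*sin(t) - 4*cos(t) is ≥ 0 throughout, so the area is a single integral of |4*sin(t) - 4*cos(t)|.
∫[pi/4,5*pi/4] (4*sin(t) - 4*cos(t)) dt = 8*sqrt(2).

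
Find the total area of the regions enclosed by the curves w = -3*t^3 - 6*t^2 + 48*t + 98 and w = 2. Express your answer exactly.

568

Set the curves equal: -3*t^3 - 6*t^2 + 48*t + 98 = 2, so -3*t^3 - 6*t^2 + 48*t + 96 = 0, which factors as -3*(t - 4)*(t + 2)*(t + 4) = 0. The curves meet at t = -4, -2, 4.
On [-4, -2], w = 2 is on top; that piece has area ∫[-4,-2] (-(-3*t^3 - 6*t^2 + 48*t + 96)) dt = 28.
On [-2, 4], w = -3*t^3 - 6*t^2 + 48*t + 98 is on top; that piece has area ∫[-2,4] (-3*t^3 - 6*t^2 + 48*t + 96) dt = 540.
Total enclosed area = 28 + 540 = 568.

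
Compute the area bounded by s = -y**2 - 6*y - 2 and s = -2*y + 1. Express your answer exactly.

Both boundary curves give s as a function of y, so integrate with respect to y. Setting them equal: -y**2 - 4*y - 3 = 0, i.e. -(y + 1)*(y + 3) = 0, so they meet at y = -3, -1.
For y in [-3, -1], s = -y**2 - 6*y - 2 is on the right; area = ∫[-3,-1] (-y**2 - 4*y - 3) dy = 4/3.

4/3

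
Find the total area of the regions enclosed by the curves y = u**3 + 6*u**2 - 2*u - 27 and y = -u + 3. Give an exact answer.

407/4

Set the curves equal: u**3 + 6*u**2 - 2*u - 27 = -u + 3, so u**3 + 6*u**2 - u - 30 = 0, which factors as (u - 2)*(u + 3)*(u + 5) = 0. The curves meet at u = -5, -3, 2.
On [-5, -3], y = u**3 + 6*u**2 - 2*u - 27 is on top; that piece has area ∫[-5,-3] (u**3 + 6*u**2 - u - 30) du = 8.
On [-3, 2], y = -u + 3 is on top; that piece has area ∫[-3,2] (-(u**3 + 6*u**2 - u - 30)) du = 375/4.
Total enclosed area = 8 + 375/4 = 407/4.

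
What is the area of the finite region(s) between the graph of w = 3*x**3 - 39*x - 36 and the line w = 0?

The curve meets the x-axis where 3*x**3 - 39*x - 36 = 0, i.e. 3*(x - 4)*(x + 1)*(x + 3) = 0, at x = -3, -1, 4.
On [-3, -1] the curve lies above the axis; ∫[-3,-1] (3*x**3 - 39*x - 36) dx = 24, giving area 24.
On [-1, 4] the curve lies below the axis; ∫[-1,4] (3*x**3 - 39*x - 36) dx = -1125/4, giving area 1125/4.
Total area = 24 + 1125/4 = 1221/4.

1221/4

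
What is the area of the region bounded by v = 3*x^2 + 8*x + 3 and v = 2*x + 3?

4

Set the curves equal: 3*x^2 + 8*x + 3 = 2*x + 3, so 3*x^2 + 6*x = 0, which factors as 3*x*(x + 2) = 0. The curves meet at x = -2, 0.
On [-2, 0], v = 2*x + 3 is on top; that piece has area ∫[-2,0] (-(3*x^2 + 6*x)) dx = 4.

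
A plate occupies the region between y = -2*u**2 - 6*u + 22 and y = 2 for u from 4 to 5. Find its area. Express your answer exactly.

143/3

On [4, 5], (-2*u**2 - 6*u + 22) - (2) = -2*u**2 - 6*u + 20 is ≤ 0 throughout, so the area is a single integral of |-2*u**2 - 6*u + 20|.
∫[4,5] (-2*u**2 - 6*u + 20) du = -143/3; the area of that piece is 143/3.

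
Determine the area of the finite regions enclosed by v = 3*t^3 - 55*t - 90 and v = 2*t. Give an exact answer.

1551/2

Set the curves equal: 3*t^3 - 55*t - 90 = 2*t, so 3*t^3 - 57*t - 90 = 0, which factors as 3*(t - 5)*(t + 2)*(t + 3) = 0. The curves meet at t = -3, -2, 5.
On [-3, -2], v = 3*t^3 - 55*t - 90 is on top; that piece has area ∫[-3,-2] (3*t^3 - 57*t - 90) dt = 15/4.
On [-2, 5], v = 2*t is on top; that piece has area ∫[-2,5] (-(3*t^3 - 57*t - 90)) dt = 3087/4.
Total enclosed area = 15/4 + 3087/4 = 1551/2.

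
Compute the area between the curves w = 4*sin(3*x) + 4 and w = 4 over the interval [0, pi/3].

On [0, pi/3], (4*sin(3*x) + 4) - (4) = 4*sin(3*x) is ≥ 0 throughout, so the area is a single integral of |4*sin(3*x)|.
∫[0,pi/3] (4*sin(3*x)) dx = 8/3.

8/3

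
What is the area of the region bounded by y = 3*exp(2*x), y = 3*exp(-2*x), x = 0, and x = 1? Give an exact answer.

-3 + 3*exp(-2)/2 + 3*exp(2)/2

On [0, 1], (3*exp(2*x)) - (3*exp(-2*x)) = 3*exp(2*x) - 3*exp(-2*x) is ≥ 0 throughout, so the area is a single integral of |3*exp(2*x) - 3*exp(-2*x)|.
∫[0,1] (3*exp(2*x) - 3*exp(-2*x)) dx = -3 + 3*exp(-2)/2 + 3*exp(2)/2.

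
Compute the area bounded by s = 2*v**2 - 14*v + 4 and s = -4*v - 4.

Both boundary curves give s as a function of v, so integrate with respect to v. Setting them equal: 2*v**2 - 10*v + 8 = 0, i.e. 2*(v - 4)*(v - 1) = 0, so they meet at v = 1, 4.
For v in [1, 4], s = 2*v**2 - 14*v + 4 is on the left; area = ∫[1,4] (-(2*v**2 - 10*v + 8)) dv = 9.

9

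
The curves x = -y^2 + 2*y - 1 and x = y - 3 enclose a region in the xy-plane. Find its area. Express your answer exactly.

9/2

Both boundary curves give x as a function of y, so integrate with respect to y. Setting them equal: -y^2 + y + 2 = 0, i.e. -(y - 2)*(y + 1) = 0, so they meet at y = -1, 2.
For y in [-1, 2], x = -y^2 + 2*y - 1 is on the right; area = ∫[-1,2] (-y^2 + y + 2) dy = 9/2.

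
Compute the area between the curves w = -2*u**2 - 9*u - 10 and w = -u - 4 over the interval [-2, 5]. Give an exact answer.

652/3

The difference (-2*u**2 - 9*u - 10) - (-u - 4) = -2*u**2 - 8*u - 6 changes sign at u = -1 inside [-2, 5], so split the integral there.
∫[-2,-1] (-2*u**2 - 8*u - 6) du = 4/3.
∫[-1,5] (-2*u**2 - 8*u - 6) du = -216; the area of that piece is 216.
Total area = 4/3 + 216 = 652/3.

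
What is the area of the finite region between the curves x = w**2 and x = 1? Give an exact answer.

Both boundary curves give x as a function of w, so integrate with respect to w. Setting them equal: w**2 - 1 = 0, i.e. (w - 1)*(w + 1) = 0, so they meet at w = -1, 1.
For w in [-1, 1], x = w**2 is on the left; area = ∫[-1,1] (-(w**2 - 1)) dw = 4/3.

4/3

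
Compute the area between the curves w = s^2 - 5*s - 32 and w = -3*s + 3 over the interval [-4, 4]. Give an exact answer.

On [-4, 4], (s^2 - 5*s - 32) - (-3*s + 3) = s^2 - 2*s - 35 is ≤ 0 throughout, so the area is a single integral of |s^2 - 2*s - 35|.
∫[-4,4] (s^2 - 2*s - 35) ds = -712/3; the area of that piece is 712/3.

712/3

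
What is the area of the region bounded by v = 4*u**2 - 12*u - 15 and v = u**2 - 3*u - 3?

Set the curves equal: 4*u**2 - 12*u - 15 = u**2 - 3*u - 3, so 3*u**2 - 9*u - 12 = 0, which factors as 3*(u - 4)*(u + 1) = 0. The curves meet at u = -1, 4.
On [-1, 4], v = u**2 - 3*u - 3 is on top; that piece has area ∫[-1,4] (-(3*u**2 - 9*u - 12)) du = 125/2.

125/2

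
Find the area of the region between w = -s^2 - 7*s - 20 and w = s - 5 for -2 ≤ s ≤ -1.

16/3

On [-2, -1], (-s^2 - 7*s - 20) - (s - 5) = -s^2 - 8*s - 15 is ≤ 0 throughout, so the area is a single integral of |-s^2 - 8*s - 15|.
∫[-2,-1] (-s^2 - 8*s - 15) ds = -16/3; the area of that piece is 16/3.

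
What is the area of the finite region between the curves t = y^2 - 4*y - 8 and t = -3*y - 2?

Both boundary curves give t as a function of y, so integrate with respect to y. Setting them equal: y^2 - y - 6 = 0, i.e. (y - 3)*(y + 2) = 0, so they meet at y = -2, 3.
For y in [-2, 3], t = y^2 - 4*y - 8 is on the left; area = ∫[-2,3] (-(y^2 - y - 6)) dy = 125/6.

125/6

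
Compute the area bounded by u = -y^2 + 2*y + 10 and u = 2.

Both boundary curves give u as a function of y, so integrate with respect to y. Setting them equal: -y^2 + 2*y + 8 = 0, i.e. -(y - 4)*(y + 2) = 0, so they meet at y = -2, 4.
For y in [-2, 4], u = -y^2 + 2*y + 10 is on the right; area = ∫[-2,4] (-y^2 + 2*y + 8) dy = 36.

36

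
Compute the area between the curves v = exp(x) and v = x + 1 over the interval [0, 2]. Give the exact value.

-5 + exp(2)

On [0, 2], (exp(x)) - (x + 1) = -x + exp(x) - 1 is ≥ 0 throughout, so the area is a single integral of |-x + exp(x) - 1|.
∫[0,2] (-x + exp(x) - 1) dx = -5 + exp(2).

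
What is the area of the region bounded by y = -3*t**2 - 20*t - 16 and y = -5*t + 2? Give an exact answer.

1/2

Set the curves equal: -3*t**2 - 20*t - 16 = -5*t + 2, so -3*t**2 - 15*t - 18 = 0, which factors as -3*(t + 2)*(t + 3) = 0. The curves meet at t = -3, -2.
On [-3, -2], y = -3*t**2 - 20*t - 16 is on top; that piece has area ∫[-3,-2] (-3*t**2 - 15*t - 18) dt = 1/2.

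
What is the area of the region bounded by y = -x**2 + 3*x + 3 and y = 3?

Set the curves equal: -x**2 + 3*x + 3 = 3, so -x**2 + 3*x = 0, which factors as -x*(x - 3) = 0. The curves meet at x = 0, 3.
On [0, 3], y = -x**2 + 3*x + 3 is on top; that piece has area ∫[0,3] (-x**2 + 3*x) dx = 9/2.

9/2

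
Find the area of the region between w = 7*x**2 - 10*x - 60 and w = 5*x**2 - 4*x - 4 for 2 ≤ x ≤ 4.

On [2, 4], (7*x**2 - 10*x - 60) - (5*x**2 - 4*x - 4) = 2*x**2 - 6*x - 56 is ≤ 0 throughout, so the area is a single integral of |2*x**2 - 6*x - 56|.
∫[2,4] (2*x**2 - 6*x - 56) dx = -332/3; the area of that piece is 332/3.

332/3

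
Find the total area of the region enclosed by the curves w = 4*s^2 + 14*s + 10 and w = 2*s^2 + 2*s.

64/3

Set the curves equal: 4*s^2 + 14*s + 10 = 2*s^2 + 2*s, so 2*s^2 + 12*s + 10 = 0, which factors as 2*(s + 1)*(s + 5) = 0. The curves meet at s = -5, -1.
On [-5, -1], w = 2*s^2 + 2*s is on top; that piece has area ∫[-5,-1] (-(2*s^2 + 12*s + 10)) ds = 64/3.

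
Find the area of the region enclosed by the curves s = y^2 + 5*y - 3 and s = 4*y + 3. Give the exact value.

Both boundary curves give s as a function of y, so integrate with respect to y. Setting them equal: y^2 + y - 6 = 0, i.e. (y - 2)*(y + 3) = 0, so they meet at y = -3, 2.
For y in [-3, 2], s = y^2 + 5*y - 3 is on the left; area = ∫[-3,2] (-(y^2 + y - 6)) dy = 125/6.

125/6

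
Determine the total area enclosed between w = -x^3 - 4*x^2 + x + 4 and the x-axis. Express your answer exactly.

253/12

The curve meets the x-axis where -x^3 - 4*x^2 + x + 4 = 0, i.e. -(x - 1)*(x + 1)*(x + 4) = 0, at x = -4, -1, 1.
On [-4, -1] the curve lies below the axis; ∫[-4,-1] (-x^3 - 4*x^2 + x + 4) dx = -63/4, giving area 63/4.
On [-1, 1] the curve lies above the axis; ∫[-1,1] (-x^3 - 4*x^2 + x + 4) dx = 16/3, giving area 16/3.
Total area = 63/4 + 16/3 = 253/12.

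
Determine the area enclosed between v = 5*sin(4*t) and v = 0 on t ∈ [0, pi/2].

5

The difference (5*sin(4*t)) - (0) = 5*sin(4*t) changes sign at t = pi/4 inside [0, pi/2], so split the integral there.
∫[0,pi/4] (5*sin(4*t)) dt = 5/2.
∫[pi/4,pi/2] (5*sin(4*t)) dt = -5/2; the area of that piece is 5/2.
Total area = 5/2 + 5/2 = 5.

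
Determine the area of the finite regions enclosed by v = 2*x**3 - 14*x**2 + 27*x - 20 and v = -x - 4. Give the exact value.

37/6

Set the curves equal: 2*x**3 - 14*x**2 + 27*x - 20 = -x - 4, so 2*x**3 - 14*x**2 + 28*x - 16 = 0, which factors as 2*(x - 4)*(x - 2)*(x - 1) = 0. The curves meet at x = 1, 2, 4.
On [1, 2], v = 2*x**3 - 14*x**2 + 27*x - 20 is on top; that piece has area ∫[1,2] (2*x**3 - 14*x**2 + 28*x - 16) dx = 5/6.
On [2, 4], v = -x - 4 is on top; that piece has area ∫[2,4] (-(2*x**3 - 14*x**2 + 28*x - 16)) dx = 16/3.
Total enclosed area = 5/6 + 16/3 = 37/6.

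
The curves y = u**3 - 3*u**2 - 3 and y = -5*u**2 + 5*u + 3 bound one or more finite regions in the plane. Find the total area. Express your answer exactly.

Set the curves equal: u**3 - 3*u**2 - 3 = -5*u**2 + 5*u + 3, so u**3 + 2*u**2 - 5*u - 6 = 0, which factors as (u - 2)*(u + 1)*(u + 3) = 0. The curves meet at u = -3, -1, 2.
On [-3, -1], y = u**3 - 3*u**2 - 3 is on top; that piece has area ∫[-3,-1] (u**3 + 2*u**2 - 5*u - 6) du = 16/3.
On [-1, 2], y = -5*u**2 + 5*u + 3 is on top; that piece has area ∫[-1,2] (-(u**3 + 2*u**2 - 5*u - 6)) du = 63/4.
Total enclosed area = 16/3 + 63/4 = 253/12.

253/12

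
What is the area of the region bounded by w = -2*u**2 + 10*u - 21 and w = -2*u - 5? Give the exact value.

Set the curves equal: -2*u**2 + 10*u - 21 = -2*u - 5, so -2*u**2 + 12*u - 16 = 0, which factors as -2*(u - 4)*(u - 2) = 0. The curves meet at u = 2, 4.
On [2, 4], w = -2*u**2 + 10*u - 21 is on top; that piece has area ∫[2,4] (-2*u**2 + 12*u - 16) du = 8/3.

8/3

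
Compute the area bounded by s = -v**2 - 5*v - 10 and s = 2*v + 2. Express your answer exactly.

Both boundary curves give s as a function of v, so integrate with respect to v. Setting them equal: -v**2 - 7*v - 12 = 0, i.e. -(v + 3)*(v + 4) = 0, so they meet at v = -4, -3.
For v in [-4, -3], s = -v**2 - 5*v - 10 is on the right; area = ∫[-4,-3] (-v**2 - 7*v - 12) dv = 1/6.

1/6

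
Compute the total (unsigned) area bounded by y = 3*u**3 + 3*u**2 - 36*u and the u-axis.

937/4

The curve meets the u-axis where 3*u**3 + 3*u**2 - 36*u = 0, i.e. 3*u*(u - 3)*(u + 4) = 0, at u = -4, 0, 3.
On [-4, 0] the curve lies above the axis; ∫[-4,0] (3*u**3 + 3*u**2 - 36*u) du = 160, giving area 160.
On [0, 3] the curve lies below the axis; ∫[0,3] (3*u**3 + 3*u**2 - 36*u) du = -297/4, giving area 297/4.
Total area = 160 + 297/4 = 937/4.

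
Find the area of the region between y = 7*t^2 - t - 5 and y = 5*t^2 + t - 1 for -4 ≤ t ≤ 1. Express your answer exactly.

155/3

The difference (7*t^2 - t - 5) - (5*t^2 + t - 1) = 2*t^2 - 2*t - 4 changes sign at t = -1 inside [-4, 1], so split the integral there.
∫[-4,-1] (2*t^2 - 2*t - 4) dt = 45.
∫[-1,1] (2*t^2 - 2*t - 4) dt = -20/3; the area of that piece is 20/3.
Total area = 45 + 20/3 = 155/3.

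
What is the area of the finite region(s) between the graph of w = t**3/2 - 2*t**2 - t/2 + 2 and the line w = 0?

253/24

The curve meets the t-axis where t**3/2 - 2*t**2 - t/2 + 2 = 0, i.e. (t - 4)*(t - 1)*(t + 1)/2 = 0, at t = -1, 1, 4.
On [-1, 1] the curve lies above the axis; ∫[-1,1] (t**3/2 - 2*t**2 - t/2 + 2) dt = 8/3, giving area 8/3.
On [1, 4] the curve lies below the axis; ∫[1,4] (t**3/2 - 2*t**2 - t/2 + 2) dt = -63/8, giving area 63/8.
Total area = 8/3 + 63/8 = 253/24.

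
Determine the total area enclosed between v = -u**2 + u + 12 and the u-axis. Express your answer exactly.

343/6

The curve meets the u-axis where -u**2 + u + 12 = 0, i.e. -(u - 4)*(u + 3) = 0, at u = -3, 4.
On [-3, 4] the curve lies above the axis; ∫[-3,4] (-u**2 + u + 12) du = 343/6, giving area 343/6.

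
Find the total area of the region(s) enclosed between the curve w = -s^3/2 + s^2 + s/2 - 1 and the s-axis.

The curve meets the s-axis where -s^3/2 + s^2 + s/2 - 1 = 0, i.e. -(s - 2)*(s - 1)*(s + 1)/2 = 0, at s = -1, 1, 2.
On [-1, 1] the curve lies below the axis; ∫[-1,1] (-s^3/2 + s^2 + s/2 - 1) ds = -4/3, giving area 4/3.
On [1, 2] the curve lies above the axis; ∫[1,2] (-s^3/2 + s^2 + s/2 - 1) ds = 5/24, giving area 5/24.
Total area = 4/3 + 5/24 = 37/24.

37/24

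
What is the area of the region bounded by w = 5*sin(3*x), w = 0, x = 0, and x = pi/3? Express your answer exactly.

10/3

On [0, pi/3], (5*sin(3*x)) - (0) = 5*sin(3*x) is ≥ 0 throughout, so the area is a single integral of |5*sin(3*x)|.
∫[0,pi/3] (5*sin(3*x)) dx = 10/3.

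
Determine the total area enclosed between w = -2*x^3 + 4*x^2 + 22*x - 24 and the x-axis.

The curve meets the x-axis where -2*x^3 + 4*x^2 + 22*x - 24 = 0, i.e. -2*(x - 4)*(x - 1)*(x + 3) = 0, at x = -3, 1, 4.
On [-3, 1] the curve lies below the axis; ∫[-3,1] (-2*x^3 + 4*x^2 + 22*x - 24) dx = -320/3, giving area 320/3.
On [1, 4] the curve lies above the axis; ∫[1,4] (-2*x^3 + 4*x^2 + 22*x - 24) dx = 99/2, giving area 99/2.
Total area = 320/3 + 99/2 = 937/6.

937/6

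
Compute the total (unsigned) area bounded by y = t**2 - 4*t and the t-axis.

The curve meets the t-axis where t**2 - 4*t = 0, i.e. t*(t - 4) = 0, at t = 0, 4.
On [0, 4] the curve lies below the axis; ∫[0,4] (t**2 - 4*t) dt = -32/3, giving area 32/3.

32/3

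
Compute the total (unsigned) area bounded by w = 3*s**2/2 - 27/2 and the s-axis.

54

The curve meets the s-axis where 3*s**2/2 - 27/2 = 0, i.e. 3*(s - 3)*(s + 3)/2 = 0, at s = -3, 3.
On [-3, 3] the curve lies below the axis; ∫[-3,3] (3*s**2/2 - 27/2) ds = -54, giving area 54.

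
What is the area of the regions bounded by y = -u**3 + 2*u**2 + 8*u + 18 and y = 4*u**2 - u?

Set the curves equal: -u**3 + 2*u**2 + 8*u + 18 = 4*u**2 - u, so -u**3 - 2*u**2 + 9*u + 18 = 0, which factors as -(u - 3)*(u + 2)*(u + 3) = 0. The curves meet at u = -3, -2, 3.
On [-3, -2], y = 4*u**2 - u is on top; that piece has area ∫[-3,-2] (-(-u**3 - 2*u**2 + 9*u + 18)) du = 11/12.
On [-2, 3], y = -u**3 + 2*u**2 + 8*u + 18 is on top; that piece has area ∫[-2,3] (-u**3 - 2*u**2 + 9*u + 18) du = 875/12.
Total enclosed area = 11/12 + 875/12 = 443/6.

443/6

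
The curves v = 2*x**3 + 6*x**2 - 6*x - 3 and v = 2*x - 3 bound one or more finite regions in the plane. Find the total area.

131/2

Set the curves equal: 2*x**3 + 6*x**2 - 6*x - 3 = 2*x - 3, so 2*x**3 + 6*x**2 - 8*x = 0, which factors as 2*x*(x - 1)*(x + 4) = 0. The curves meet at x = -4, 0, 1.
On [-4, 0], v = 2*x**3 + 6*x**2 - 6*x - 3 is on top; that piece has area ∫[-4,0] (2*x**3 + 6*x**2 - 8*x) dx = 64.
On [0, 1], v = 2*x - 3 is on top; that piece has area ∫[0,1] (-(2*x**3 + 6*x**2 - 8*x)) dx = 3/2.
Total enclosed area = 64 + 3/2 = 131/2.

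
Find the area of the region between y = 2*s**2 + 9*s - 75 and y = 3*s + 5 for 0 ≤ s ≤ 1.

229/3

On [0, 1], (2*s**2 + 9*s - 75) - (3*s + 5) = 2*s**2 + 6*s - 80 is ≤ 0 throughout, so the area is a single integral of |2*s**2 + 6*s - 80|.
∫[0,1] (2*s**2 + 6*s - 80) ds = -229/3; the area of that piece is 229/3.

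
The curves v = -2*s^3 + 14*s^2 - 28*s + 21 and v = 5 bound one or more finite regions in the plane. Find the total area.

37/6

Set the curves equal: -2*s^3 + 14*s^2 - 28*s + 21 = 5, so -2*s^3 + 14*s^2 - 28*s + 16 = 0, which factors as -2*(s - 4)*(s - 2)*(s - 1) = 0. The curves meet at s = 1, 2, 4.
On [1, 2], v = 5 is on top; that piece has area ∫[1,2] (-(-2*s^3 + 14*s^2 - 28*s + 16)) ds = 5/6.
On [2, 4], v = -2*s^3 + 14*s^2 - 28*s + 21 is on top; that piece has area ∫[2,4] (-2*s^3 + 14*s^2 - 28*s + 16) ds = 16/3.
Total enclosed area = 5/6 + 16/3 = 37/6.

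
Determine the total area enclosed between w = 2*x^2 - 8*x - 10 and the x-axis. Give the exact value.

The curve meets the x-axis where 2*x^2 - 8*x - 10 = 0, i.e. 2*(x - 5)*(x + 1) = 0, at x = -1, 5.
On [-1, 5] the curve lies below the axis; ∫[-1,5] (2*x^2 - 8*x - 10) dx = -72, giving area 72.

72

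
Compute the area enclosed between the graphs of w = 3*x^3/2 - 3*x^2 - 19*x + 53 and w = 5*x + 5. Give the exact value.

284

Set the curves equal: 3*x^3/2 - 3*x^2 - 19*x + 53 = 5*x + 5, so 3*x^3/2 - 3*x^2 - 24*x + 48 = 0, which factors as 3*(x - 4)*(x - 2)*(x + 4)/2 = 0. The curves meet at x = -4, 2, 4.
On [-4, 2], w = 3*x^3/2 - 3*x^2 - 19*x + 53 is on top; that piece has area ∫[-4,2] (3*x^3/2 - 3*x^2 - 24*x + 48) dx = 270.
On [2, 4], w = 5*x + 5 is on top; that piece has area ∫[2,4] (-(3*x^3/2 - 3*x^2 - 24*x + 48)) dx = 14.
Total enclosed area = 270 + 14 = 284.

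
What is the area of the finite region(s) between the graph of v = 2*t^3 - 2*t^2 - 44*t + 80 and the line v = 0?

The curve meets the t-axis where 2*t^3 - 2*t^2 - 44*t + 80 = 0, i.e. 2*(t - 4)*(t - 2)*(t + 5) = 0, at t = -5, 2, 4.
On [-5, 2] the curve lies above the axis; ∫[-5,2] (2*t^3 - 2*t^2 - 44*t + 80) dt = 3773/6, giving area 3773/6.
On [2, 4] the curve lies below the axis; ∫[2,4] (2*t^3 - 2*t^2 - 44*t + 80) dt = -64/3, giving area 64/3.
Total area = 3773/6 + 64/3 = 3901/6.

3901/6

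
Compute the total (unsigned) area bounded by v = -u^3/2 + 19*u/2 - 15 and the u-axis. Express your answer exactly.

The curve meets the u-axis where -u^3/2 + 19*u/2 - 15 = 0, i.e. -(u - 3)*(u - 2)*(u + 5)/2 = 0, at u = -5, 2, 3.
On [-5, 2] the curve lies below the axis; ∫[-5,2] (-u^3/2 + 19*u/2 - 15) du = -1029/8, giving area 1029/8.
On [2, 3] the curve lies above the axis; ∫[2,3] (-u^3/2 + 19*u/2 - 15) du = 5/8, giving area 5/8.
Total area = 1029/8 + 5/8 = 517/4.

517/4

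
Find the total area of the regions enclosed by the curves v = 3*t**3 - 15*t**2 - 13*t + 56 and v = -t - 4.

937/4

Set the curves equal: 3*t**3 - 15*t**2 - 13*t + 56 = -t - 4, so 3*t**3 - 15*t**2 - 12*t + 60 = 0, which factors as 3*(t - 5)*(t - 2)*(t + 2) = 0. The curves meet at t = -2, 2, 5.
On [-2, 2], v = 3*t**3 - 15*t**2 - 13*t + 56 is on top; that piece has area ∫[-2,2] (3*t**3 - 15*t**2 - 12*t + 60) dt = 160.
On [2, 5], v = -t - 4 is on top; that piece has area ∫[2,5] (-(3*t**3 - 15*t**2 - 12*t + 60)) dt = 297/4.
Total enclosed area = 160 + 297/4 = 937/4.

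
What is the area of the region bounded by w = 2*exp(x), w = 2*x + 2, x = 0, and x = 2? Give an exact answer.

-10 + 2*exp(2)

On [0, 2], (2*exp(x)) - (2*x + 2) = -2*x + 2*exp(x) - 2 is ≥ 0 throughout, so the area is a single integral of |-2*x + 2*exp(x) - 2|.
∫[0,2] (-2*x + 2*exp(x) - 2) dx = -10 + 2*exp(2).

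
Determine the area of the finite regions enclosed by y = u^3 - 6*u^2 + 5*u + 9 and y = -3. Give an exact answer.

Set the curves equal: u^3 - 6*u^2 + 5*u + 9 = -3, so u^3 - 6*u^2 + 5*u + 12 = 0, which factors as (u - 4)*(u - 3)*(u + 1) = 0. The curves meet at u = -1, 3, 4.
On [-1, 3], y = u^3 - 6*u^2 + 5*u + 9 is on top; that piece has area ∫[-1,3] (u^3 - 6*u^2 + 5*u + 12) du = 32.
On [3, 4], y = -3 is on top; that piece has area ∫[3,4] (-(u^3 - 6*u^2 + 5*u + 12)) du = 3/4.
Total enclosed area = 32 + 3/4 = 131/4.

131/4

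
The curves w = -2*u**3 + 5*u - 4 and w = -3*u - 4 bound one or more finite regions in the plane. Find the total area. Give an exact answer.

Set the curves equal: -2*u**3 + 5*u - 4 = -3*u - 4, so -2*u**3 + 8*u = 0, which factors as -2*u*(u - 2)*(u + 2) = 0. The curves meet at u = -2, 0, 2.
On [-2, 0], w = -3*u - 4 is on top; that piece has area ∫[-2,0] (-(-2*u**3 + 8*u)) du = 8.
On [0, 2], w = -2*u**3 + 5*u - 4 is on top; that piece has area ∫[0,2] (-2*u**3 + 8*u) du = 8.
Total enclosed area = 8 + 8 = 16.

16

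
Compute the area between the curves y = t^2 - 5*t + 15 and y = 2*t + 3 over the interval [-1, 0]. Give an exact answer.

95/6

On [-1, 0], (t^2 - 5*t + 15) - (2*t + 3) = t^2 - 7*t + 12 is ≥ 0 throughout, so the area is a single integral of |t^2 - 7*t + 12|.
∫[-1,0] (t^2 - 7*t + 12) dt = 95/6.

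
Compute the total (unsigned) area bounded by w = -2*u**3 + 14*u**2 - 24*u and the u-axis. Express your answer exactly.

71/3

The curve meets the u-axis where -2*u**3 + 14*u**2 - 24*u = 0, i.e. -2*u*(u - 4)*(u - 3) = 0, at u = 0, 3, 4.
On [0, 3] the curve lies below the axis; ∫[0,3] (-2*u**3 + 14*u**2 - 24*u) du = -45/2, giving area 45/2.
On [3, 4] the curve lies above the axis; ∫[3,4] (-2*u**3 + 14*u**2 - 24*u) du = 7/6, giving area 7/6.
Total area = 45/2 + 7/6 = 71/3.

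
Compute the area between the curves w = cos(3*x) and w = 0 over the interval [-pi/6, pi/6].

2/3

On [-pi/6, pi/6], (cos(3*x)) - (0) = cos(3*x) is ≥ 0 throughout, so the area is a single integral of |cos(3*x)|.
∫[-pi/6,pi/6] (cos(3*x)) dx = 2/3.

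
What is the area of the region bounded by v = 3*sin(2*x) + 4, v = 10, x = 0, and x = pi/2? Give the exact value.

On [0, pi/2], (3*sin(2*x) + 4) - (10) = 3*sin(2*x) - 6 is ≤ 0 throughout, so the area is a single integral of |3*sin(2*x) - 6|.
∫[0,pi/2] (3*sin(2*x) - 6) dx = 3 - 3*pi; the area of that piece is -3 + 3*pi.

-3 + 3*pi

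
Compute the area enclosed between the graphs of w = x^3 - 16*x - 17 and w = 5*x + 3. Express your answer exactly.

Set the curves equal: x^3 - 16*x - 17 = 5*x + 3, so x^3 - 21*x - 20 = 0, which factors as (x - 5)*(x + 1)*(x + 4) = 0. The curves meet at x = -4, -1, 5.
On [-4, -1], w = x^3 - 16*x - 17 is on top; that piece has area ∫[-4,-1] (x^3 - 21*x - 20) dx = 135/4.
On [-1, 5], w = 5*x + 3 is on top; that piece has area ∫[-1,5] (-(x^3 - 21*x - 20)) dx = 216.
Total enclosed area = 135/4 + 216 = 999/4.

999/4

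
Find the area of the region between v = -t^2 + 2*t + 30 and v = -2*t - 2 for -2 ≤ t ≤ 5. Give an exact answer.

On [-2, 5], (-t^2 + 2*t + 30) - (-2*t - 2) = -t^2 + 4*t + 32 is ≥ 0 throughout, so the area is a single integral of |-t^2 + 4*t + 32|.
∫[-2,5] (-t^2 + 4*t + 32) dt = 665/3.

665/3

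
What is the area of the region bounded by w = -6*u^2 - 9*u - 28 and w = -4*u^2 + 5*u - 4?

1/3

Set the curves equal: -6*u^2 - 9*u - 28 = -4*u^2 + 5*u - 4, so -2*u^2 - 14*u - 24 = 0, which factors as -2*(u + 3)*(u + 4) = 0. The curves meet at u = -4, -3.
On [-4, -3], w = -6*u^2 - 9*u - 28 is on top; that piece has area ∫[-4,-3] (-2*u^2 - 14*u - 24) du = 1/3.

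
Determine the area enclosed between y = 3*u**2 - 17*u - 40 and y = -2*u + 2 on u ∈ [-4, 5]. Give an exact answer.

The difference (3*u**2 - 17*u - 40) - (-2*u + 2) = 3*u**2 - 15*u - 42 changes sign at u = -2 inside [-4, 5], so split the integral there.
∫[-4,-2] (3*u**2 - 15*u - 42) du = 62.
∫[-2,5] (3*u**2 - 15*u - 42) du = -637/2; the area of that piece is 637/2.
Total area = 62 + 637/2 = 761/2.

761/2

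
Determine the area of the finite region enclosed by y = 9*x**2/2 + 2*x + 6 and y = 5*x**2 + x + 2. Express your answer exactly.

18

Set the curves equal: 9*x**2/2 + 2*x + 6 = 5*x**2 + x + 2, so -x**2/2 + x + 4 = 0, which factors as -(x - 4)*(x + 2)/2 = 0. The curves meet at x = -2, 4.
On [-2, 4], y = 9*x**2/2 + 2*x + 6 is on top; that piece has area ∫[-2,4] (-x**2/2 + x + 4) dx = 18.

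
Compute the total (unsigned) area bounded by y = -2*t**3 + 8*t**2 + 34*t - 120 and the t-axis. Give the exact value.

3901/6

The curve meets the t-axis where -2*t**3 + 8*t**2 + 34*t - 120 = 0, i.e. -2*(t - 5)*(t - 3)*(t + 4) = 0, at t = -4, 3, 5.
On [-4, 3] the curve lies below the axis; ∫[-4,3] (-2*t**3 + 8*t**2 + 34*t - 120) dt = -3773/6, giving area 3773/6.
On [3, 5] the curve lies above the axis; ∫[3,5] (-2*t**3 + 8*t**2 + 34*t - 120) dt = 64/3, giving area 64/3.
Total area = 3773/6 + 64/3 = 3901/6.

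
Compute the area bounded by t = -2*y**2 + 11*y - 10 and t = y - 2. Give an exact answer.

9

Both boundary curves give t as a function of y, so integrate with respect to y. Setting them equal: -2*y**2 + 10*y - 8 = 0, i.e. -2*(y - 4)*(y - 1) = 0, so they meet at y = 1, 4.
For y in [1, 4], t = -2*y**2 + 11*y - 10 is on the right; area = ∫[1,4] (-2*y**2 + 10*y - 8) dy = 9.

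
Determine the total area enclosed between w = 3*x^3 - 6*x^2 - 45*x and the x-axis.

863/2

The curve meets the x-axis where 3*x^3 - 6*x^2 - 45*x = 0, i.e. 3*x*(x - 5)*(x + 3) = 0, at x = -3, 0, 5.
On [-3, 0] the curve lies above the axis; ∫[-3,0] (3*x^3 - 6*x^2 - 45*x) dx = 351/4, giving area 351/4.
On [0, 5] the curve lies below the axis; ∫[0,5] (3*x^3 - 6*x^2 - 45*x) dx = -1375/4, giving area 1375/4.
Total area = 351/4 + 1375/4 = 863/2.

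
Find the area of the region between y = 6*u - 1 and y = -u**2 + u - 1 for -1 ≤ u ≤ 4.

127/2

The difference (6*u - 1) - (-u**2 + u - 1) = u**2 + 5*u changes sign at u = 0 inside [-1, 4], so split the integral there.
∫[-1,0] (u**2 + 5*u) du = -13/6; the area of that piece is 13/6.
∫[0,4] (u**2 + 5*u) du = 184/3.
Total area = 13/6 + 184/3 = 127/2.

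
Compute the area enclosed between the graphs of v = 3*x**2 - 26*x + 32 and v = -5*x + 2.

Set the curves equal: 3*x**2 - 26*x + 32 = -5*x + 2, so 3*x**2 - 21*x + 30 = 0, which factors as 3*(x - 5)*(x - 2) = 0. The curves meet at x = 2, 5.
On [2, 5], v = -5*x + 2 is on top; that piece has area ∫[2,5] (-(3*x**2 - 21*x + 30)) dx = 27/2.

27/2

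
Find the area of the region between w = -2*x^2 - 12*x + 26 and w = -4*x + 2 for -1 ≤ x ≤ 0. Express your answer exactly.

82/3

On [-1, 0], (-2*x^2 - 12*x + 26) - (-4*x + 2) = -2*x^2 - 8*x + 24 is ≥ 0 throughout, so the area is a single integral of |-2*x^2 - 8*x + 24|.
∫[-1,0] (-2*x^2 - 8*x + 24) dx = 82/3.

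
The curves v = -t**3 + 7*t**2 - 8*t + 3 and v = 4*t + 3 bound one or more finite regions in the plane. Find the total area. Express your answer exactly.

71/6

Set the curves equal: -t**3 + 7*t**2 - 8*t + 3 = 4*t + 3, so -t**3 + 7*t**2 - 12*t = 0, which factors as -t*(t - 4)*(t - 3) = 0. The curves meet at t = 0, 3, 4.
On [0, 3], v = 4*t + 3 is on top; that piece has area ∫[0,3] (-(-t**3 + 7*t**2 - 12*t)) dt = 45/4.
On [3, 4], v = -t**3 + 7*t**2 - 8*t + 3 is on top; that piece has area ∫[3,4] (-t**3 + 7*t**2 - 12*t) dt = 7/12.
Total enclosed area = 45/4 + 7/12 = 71/6.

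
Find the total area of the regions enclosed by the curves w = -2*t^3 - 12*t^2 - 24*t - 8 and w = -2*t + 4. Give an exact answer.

1

Set the curves equal: -2*t^3 - 12*t^2 - 24*t - 8 = -2*t + 4, so -2*t^3 - 12*t^2 - 22*t - 12 = 0, which factors as -2*(t + 1)*(t + 2)*(t + 3) = 0. The curves meet at t = -3, -2, -1.
On [-3, -2], w = -2*t + 4 is on top; that piece has area ∫[-3,-2] (-(-2*t^3 - 12*t^2 - 22*t - 12)) dt = 1/2.
On [-2, -1], w = -2*t^3 - 12*t^2 - 24*t - 8 is on top; that piece has area ∫[-2,-1] (-2*t^3 - 12*t^2 - 22*t - 12) dt = 1/2.
Total enclosed area = 1/2 + 1/2 = 1.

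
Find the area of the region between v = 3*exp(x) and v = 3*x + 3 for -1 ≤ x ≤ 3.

On [-1, 3], (3*exp(x)) - (3*x + 3) = -3*x + 3*exp(x) - 3 is ≥ 0 throughout, so the area is a single integral of |-3*x + 3*exp(x) - 3|.
∫[-1,3] (-3*x + 3*exp(x) - 3) dx = -24 - 3*exp(-1) + 3*exp(3).

-24 - 3*exp(-1) + 3*exp(3)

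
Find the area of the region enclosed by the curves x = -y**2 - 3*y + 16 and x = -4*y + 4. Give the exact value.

Both boundary curves give x as a function of y, so integrate with respect to y. Setting them equal: -y**2 + y + 12 = 0, i.e. -(y - 4)*(y + 3) = 0, so they meet at y = -3, 4.
For y in [-3, 4], x = -y**2 - 3*y + 16 is on the right; area = ∫[-3,4] (-y**2 + y + 12) dy = 343/6.

343/6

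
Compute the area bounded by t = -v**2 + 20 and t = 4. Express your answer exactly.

256/3

Both boundary curves give t as a function of v, so integrate with respect to v. Setting them equal: -v**2 + 16 = 0, i.e. -(v - 4)*(v + 4) = 0, so they meet at v = -4, 4.
For v in [-4, 4], t = -v**2 + 20 is on the right; area = ∫[-4,4] (-v**2 + 16) dv = 256/3.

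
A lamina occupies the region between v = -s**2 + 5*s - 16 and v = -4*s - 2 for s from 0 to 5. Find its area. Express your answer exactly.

The difference (-s**2 + 5*s - 16) - (-4*s - 2) = -s**2 + 9*s - 14 changes sign at s = 2 inside [0, 5], so split the integral there.
∫[0,2] (-s**2 + 9*s - 14) ds = -38/3; the area of that piece is 38/3.
∫[2,5] (-s**2 + 9*s - 14) ds = 27/2.
Total area = 38/3 + 27/2 = 157/6.

157/6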